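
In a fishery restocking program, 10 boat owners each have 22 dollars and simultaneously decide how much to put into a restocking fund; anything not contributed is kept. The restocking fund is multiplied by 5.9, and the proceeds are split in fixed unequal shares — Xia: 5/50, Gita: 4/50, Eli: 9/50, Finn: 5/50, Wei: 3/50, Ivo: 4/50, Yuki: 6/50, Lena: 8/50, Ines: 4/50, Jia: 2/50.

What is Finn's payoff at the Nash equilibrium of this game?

A player with share s gets back 5.9·s per unit contributed, so full contribution is dominant for anyone with s > 1/5.9 = 0.1695 and zero contribution is dominant for anyone below.
The only share above 0.1695 is Eli's 9/50, contributing 22; the remaining 9 contribute 0. Total contributed: 22.
Finn keeps 22 and receives 5.9 × 22 × 5/50 = 12.98 from the restocking fund, for a payoff of 34.98.

34.98 dollars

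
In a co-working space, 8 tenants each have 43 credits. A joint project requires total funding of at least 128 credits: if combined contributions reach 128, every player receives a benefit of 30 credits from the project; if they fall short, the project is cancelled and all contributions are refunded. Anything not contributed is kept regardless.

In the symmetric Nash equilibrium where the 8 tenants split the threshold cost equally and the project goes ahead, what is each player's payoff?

57 credits

Equal share of the threshold: 128/8 = 16.
At this profile no one gains by cutting their contribution: any cut drops the total below 128, the project is cancelled, contributions are refunded, and the deviator ends with 43, which is less than 43 − 16 + 30 = 57. Contributing more than 16 just wastes the excess. So contributing exactly 16 is a best response.
Each player's payoff: 43 − 16 + 30 = 57.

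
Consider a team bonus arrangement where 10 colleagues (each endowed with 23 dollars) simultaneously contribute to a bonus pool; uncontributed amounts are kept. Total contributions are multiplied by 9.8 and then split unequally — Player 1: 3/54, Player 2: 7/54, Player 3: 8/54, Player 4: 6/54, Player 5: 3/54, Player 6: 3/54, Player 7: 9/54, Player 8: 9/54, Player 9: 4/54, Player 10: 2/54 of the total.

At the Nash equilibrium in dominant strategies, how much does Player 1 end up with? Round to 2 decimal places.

Each unit j contributes comes back to j as 9.8 × (j's share), so j prefers to contribute only if that share exceeds 1/9.8 = 0.1020; otherwise keeping the unit dominates.
The shares above 0.1020 belong to Player 2, Player 3, Player 4, Player 7 and Player 8, contributing 23 each; the remaining 5 contribute 0. Total contributed: 115.
Player 1 keeps 23 and receives 9.8 × 115 × 3/54 = 62.61 from the bonus pool, for a payoff of 85.61.

85.61 dollars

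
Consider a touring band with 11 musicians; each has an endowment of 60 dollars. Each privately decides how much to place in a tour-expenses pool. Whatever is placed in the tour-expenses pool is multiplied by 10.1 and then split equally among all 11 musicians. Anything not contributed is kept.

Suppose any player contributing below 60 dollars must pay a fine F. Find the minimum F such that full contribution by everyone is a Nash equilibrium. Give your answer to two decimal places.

4.91 dollars

Given the others contribute fully, the best deviation is to contribute 0 (any partial contribution still incurs the fine and gives up units whose private return 0.9182 is below 1).
Deviating from 60 to 0 saves 60 dollars but forfeits the deviator's share of the drop in the tour-expenses pool: 10.1/11 × 60 = 55.09.
So the deviation gain is 60 − 55.09 = 4.91, and the fine must be at least 4.91 dollars to wipe it out.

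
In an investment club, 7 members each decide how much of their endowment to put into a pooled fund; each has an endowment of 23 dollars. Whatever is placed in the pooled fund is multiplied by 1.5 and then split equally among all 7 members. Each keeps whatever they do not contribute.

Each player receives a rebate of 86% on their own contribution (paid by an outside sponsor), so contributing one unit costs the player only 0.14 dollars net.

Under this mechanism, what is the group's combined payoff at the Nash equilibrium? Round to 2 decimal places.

With the mechanism, a contributed unit returns (1.5/7) / 0.14 = 1.5306 per unit of net cost to the contributor — now above 1 — so contributing fully is weakly dominant for every player.
So the Nash equilibrium is full contribution by all 7; the group earns 7 × (23 × 0.86 + 1.5 × 23) = 379.96.

379.96 dollars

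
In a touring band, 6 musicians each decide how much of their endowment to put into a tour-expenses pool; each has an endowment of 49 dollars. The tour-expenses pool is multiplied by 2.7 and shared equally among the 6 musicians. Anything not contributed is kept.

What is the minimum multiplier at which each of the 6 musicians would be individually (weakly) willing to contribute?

A contributed unit returns (multiplier)/6 to its contributor.
This reaches 1 exactly when the multiplier is 6.

6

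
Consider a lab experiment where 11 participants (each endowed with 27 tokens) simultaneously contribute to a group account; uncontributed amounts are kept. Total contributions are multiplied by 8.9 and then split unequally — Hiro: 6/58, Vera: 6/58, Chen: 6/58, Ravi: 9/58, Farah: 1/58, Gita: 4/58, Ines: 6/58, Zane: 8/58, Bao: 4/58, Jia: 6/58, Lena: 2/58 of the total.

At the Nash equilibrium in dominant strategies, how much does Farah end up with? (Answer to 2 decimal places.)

35.29 tokens

Each unit j contributes comes back to j as 8.9 × (j's share), so j prefers to contribute only if that share exceeds 1/8.9 = 0.1124; otherwise keeping the unit dominates.
Ravi and Zane clear that bar, contributing 27 each; the remaining 9 contribute 0. Total contributed: 54.
Farah keeps 27 and receives 8.9 × 54 × 1/58 = 8.29 from the group account, for a payoff of 35.29.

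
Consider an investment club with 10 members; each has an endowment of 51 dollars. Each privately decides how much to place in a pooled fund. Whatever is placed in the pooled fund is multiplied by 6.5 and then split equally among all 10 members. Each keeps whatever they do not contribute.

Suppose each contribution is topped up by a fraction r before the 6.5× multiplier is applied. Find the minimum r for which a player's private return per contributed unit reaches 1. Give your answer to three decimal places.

With matching at rate r, one contributed unit becomes (1 + r) in the pooled fund and returns 6.5 × (1 + r) / 10 to the contributor.
Setting this equal to 1: 1 + r = 10/6.5 = 1.5385.
So the minimum matching rate is r = 1.5385 − 1 = 0.538.

0.538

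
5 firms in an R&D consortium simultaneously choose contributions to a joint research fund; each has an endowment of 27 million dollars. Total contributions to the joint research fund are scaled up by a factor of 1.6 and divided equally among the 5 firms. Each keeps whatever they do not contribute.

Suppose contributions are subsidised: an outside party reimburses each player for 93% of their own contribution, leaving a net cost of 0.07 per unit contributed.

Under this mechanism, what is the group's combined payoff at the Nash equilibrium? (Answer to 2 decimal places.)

The effective private return per unit is now (1.6/5) / 0.07 = 4.5714 > 1, so every player's dominant strategy flips to full contribution.
So the Nash equilibrium is full contribution by all 5; the group earns 5 × (27 × 0.93 + 1.6 × 27) = 341.55.

341.55 million dollars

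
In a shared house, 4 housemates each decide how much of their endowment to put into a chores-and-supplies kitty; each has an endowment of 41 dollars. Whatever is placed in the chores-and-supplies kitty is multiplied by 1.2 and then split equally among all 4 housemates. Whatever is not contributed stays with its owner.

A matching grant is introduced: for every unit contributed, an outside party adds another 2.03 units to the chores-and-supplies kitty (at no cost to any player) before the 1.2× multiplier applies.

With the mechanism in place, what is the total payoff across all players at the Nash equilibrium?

The effective private return is 1.2 × 3.03 / 4 = 0.9090, which is still under 1, so the mechanism doesn't change anyone's dominant strategy: zero contribution.
At the Nash equilibrium no one contributes; group total payoff = 4 × 41 = 164.

164.00 dollars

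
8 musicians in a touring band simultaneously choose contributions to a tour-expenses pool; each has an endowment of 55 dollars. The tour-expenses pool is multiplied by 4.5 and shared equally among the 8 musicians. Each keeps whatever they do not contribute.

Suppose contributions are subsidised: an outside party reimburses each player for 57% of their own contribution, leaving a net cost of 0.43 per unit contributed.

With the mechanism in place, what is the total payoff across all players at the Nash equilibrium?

Under the mechanism each unit contributed yields (4.5/8) / 0.43 = 1.3081 back to its contributor per unit of net cost, which exceeds 1, making full contribution the dominant choice for everyone.
So the Nash equilibrium is full contribution by all 8; the group earns 8 × (55 × 0.57 + 4.5 × 55) = 2230.80.

2230.80 dollars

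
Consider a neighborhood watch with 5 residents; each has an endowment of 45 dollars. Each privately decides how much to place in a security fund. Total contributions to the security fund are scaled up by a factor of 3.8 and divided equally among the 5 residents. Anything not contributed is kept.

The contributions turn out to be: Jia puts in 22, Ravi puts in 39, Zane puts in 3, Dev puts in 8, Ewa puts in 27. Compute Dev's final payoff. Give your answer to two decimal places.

112.24 dollars

Total contributed: 22 + 39 + 3 + 8 + 27 = 99.
Each receives 3.8 × 99 / 5 = 75.24 from the security fund.
Dev keeps 45 − 8 = 37, so Dev's payoff is 37 + 75.24 = 112.24.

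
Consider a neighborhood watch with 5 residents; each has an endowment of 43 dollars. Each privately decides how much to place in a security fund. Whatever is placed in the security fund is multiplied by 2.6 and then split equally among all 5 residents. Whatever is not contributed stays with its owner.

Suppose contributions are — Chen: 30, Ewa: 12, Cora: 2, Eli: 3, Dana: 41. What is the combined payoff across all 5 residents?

Total contributed: 30 + 12 + 2 + 3 + 41 = 88; total kept: 5 × 43 − 88 = 127.
The security fund pays out 2.6 × 88 = 228.80 in aggregate.
Group total = 127 + 228.80 = 355.80.

355.80 dollars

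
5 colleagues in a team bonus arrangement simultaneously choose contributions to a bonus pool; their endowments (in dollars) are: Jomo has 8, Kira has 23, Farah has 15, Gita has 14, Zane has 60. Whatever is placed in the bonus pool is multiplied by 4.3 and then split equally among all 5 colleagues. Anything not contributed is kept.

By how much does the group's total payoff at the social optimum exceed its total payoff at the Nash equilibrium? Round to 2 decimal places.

396.00 dollars

The private return per contributed unit is 4.3/5 = 0.8600 < 1 for every player regardless of endowment, so the Nash equilibrium is zero contribution and the group total is Σ E_j = 8 + 23 + 15 + 14 + 60 = 120.
Each contributed unit returns 4.300 to the group, so the social optimum is full contribution by everyone: group total = 4.300 × 120 = 516.00.
Efficiency loss = (4.300 − 1) × 120 = 396.00.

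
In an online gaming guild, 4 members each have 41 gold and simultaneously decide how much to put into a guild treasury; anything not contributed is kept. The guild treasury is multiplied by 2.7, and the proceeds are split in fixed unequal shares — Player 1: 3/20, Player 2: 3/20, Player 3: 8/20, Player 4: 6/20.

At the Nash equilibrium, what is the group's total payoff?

233.70 gold

Player j's private return per contributed unit is 2.7 × (j's share). Contributing is weakly dominant for j when that share is at least 1/2.7 = 0.3704, and contributing 0 is dominant otherwise.
Only Player 3 (8/20) clears that bar, contributing 41; the remaining 3 contribute 0. Total contributed: 41.
The guild treasury pays out 2.7 × 41 = 110.70 in total (split across the unequal shares, but the aggregate is all that matters for the group sum).
The 3 free-riders keep 41 each, adding 123. Group total = 123 + 110.70 = 233.70.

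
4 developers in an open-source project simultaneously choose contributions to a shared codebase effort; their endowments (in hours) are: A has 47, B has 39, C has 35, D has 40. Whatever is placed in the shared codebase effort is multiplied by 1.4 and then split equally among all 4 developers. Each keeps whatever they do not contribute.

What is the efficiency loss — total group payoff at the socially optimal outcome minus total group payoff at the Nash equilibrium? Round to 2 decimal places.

The private return per contributed unit is 1.4/4 = 0.3500 < 1 for every player regardless of endowment, so the Nash equilibrium is zero contribution and the group total is Σ E_j = 47 + 39 + 35 + 40 = 161.
Each contributed unit returns 1.400 to the group, so the social optimum is full contribution by everyone: group total = 1.400 × 161 = 225.40.
Efficiency loss = (1.400 − 1) × 161 = 64.40.

64.40 hours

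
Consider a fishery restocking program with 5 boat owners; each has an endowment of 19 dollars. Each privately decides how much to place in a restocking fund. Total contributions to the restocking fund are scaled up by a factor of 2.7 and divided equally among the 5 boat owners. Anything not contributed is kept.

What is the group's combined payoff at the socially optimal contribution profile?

Each contributed unit returns 2.700 to the group as a whole (0.5400 to each of 5 players), which exceeds 1, so the social optimum is full contribution: group total = 2.700 × 95 = 256.50.

256.50 dollars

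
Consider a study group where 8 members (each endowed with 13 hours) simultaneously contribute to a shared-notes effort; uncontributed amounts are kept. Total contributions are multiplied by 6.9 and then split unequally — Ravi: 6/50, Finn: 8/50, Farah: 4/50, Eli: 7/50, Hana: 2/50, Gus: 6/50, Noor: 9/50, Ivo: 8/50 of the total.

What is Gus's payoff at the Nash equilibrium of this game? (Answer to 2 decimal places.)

45.29 hours

Each unit j contributes comes back to j as 6.9 × (j's share), so j prefers to contribute only if that share exceeds 1/6.9 = 0.1449; otherwise keeping the unit dominates.
The shares above 0.1449 belong to Finn, Noor and Ivo, contributing 13 each; the remaining 5 contribute 0. Total contributed: 39.
Gus keeps 13 and receives 6.9 × 39 × 6/50 = 32.29 from the shared-notes effort, for a payoff of 45.29.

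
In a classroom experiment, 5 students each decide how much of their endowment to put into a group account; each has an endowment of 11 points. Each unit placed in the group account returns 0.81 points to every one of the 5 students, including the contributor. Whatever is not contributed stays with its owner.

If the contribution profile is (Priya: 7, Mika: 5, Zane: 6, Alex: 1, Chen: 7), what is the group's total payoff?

Total contributed: 7 + 5 + 6 + 1 + 7 = 26; total kept: 5 × 11 − 26 = 29.
The group account pays out 0.81 × 5 × 26 = 105.30 in aggregate.
Group total = 29 + 105.30 = 134.30.

134.30 points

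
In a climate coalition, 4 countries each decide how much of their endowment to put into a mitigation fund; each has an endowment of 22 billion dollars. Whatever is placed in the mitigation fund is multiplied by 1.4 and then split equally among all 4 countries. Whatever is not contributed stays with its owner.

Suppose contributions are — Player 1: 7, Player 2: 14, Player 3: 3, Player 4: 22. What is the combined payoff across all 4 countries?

Total contributed: 7 + 14 + 3 + 22 = 46; total kept: 4 × 22 − 46 = 42.
The mitigation fund pays out 1.4 × 46 = 64.40 in aggregate.
Group total = 42 + 64.40 = 106.40.

106.40 billion dollars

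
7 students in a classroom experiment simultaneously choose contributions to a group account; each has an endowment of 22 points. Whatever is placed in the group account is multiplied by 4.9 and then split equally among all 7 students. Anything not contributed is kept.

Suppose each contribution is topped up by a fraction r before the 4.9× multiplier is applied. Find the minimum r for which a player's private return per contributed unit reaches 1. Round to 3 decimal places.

With matching at rate r, one contributed unit becomes (1 + r) in the group account and returns 4.9 × (1 + r) / 7 to the contributor.
Setting this equal to 1: 1 + r = 7/4.9 = 1.4286.
So the minimum matching rate is r = 1.4286 − 1 = 0.429.

0.429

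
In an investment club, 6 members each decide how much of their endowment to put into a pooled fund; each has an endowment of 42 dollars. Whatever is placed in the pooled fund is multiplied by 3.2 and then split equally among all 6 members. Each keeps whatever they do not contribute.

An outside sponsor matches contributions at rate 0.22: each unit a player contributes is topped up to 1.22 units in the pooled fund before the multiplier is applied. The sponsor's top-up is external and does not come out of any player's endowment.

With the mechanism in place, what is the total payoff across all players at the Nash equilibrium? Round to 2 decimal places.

With the mechanism, a contributed unit returns 3.2 × 1.22 / 6 = 0.6507 per unit of net cost — still below 1 — so contributing 0 remains dominant for every player.
Everyone keeps their endowment and the group total is 6 × 42 = 252.

252.00 dollars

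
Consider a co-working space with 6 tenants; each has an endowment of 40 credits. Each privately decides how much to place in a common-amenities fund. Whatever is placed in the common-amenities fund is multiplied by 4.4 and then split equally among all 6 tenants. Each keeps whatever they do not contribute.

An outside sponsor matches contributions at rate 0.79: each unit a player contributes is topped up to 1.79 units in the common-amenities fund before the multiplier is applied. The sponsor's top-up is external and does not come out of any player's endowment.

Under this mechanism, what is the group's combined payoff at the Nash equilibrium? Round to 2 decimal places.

1890.24 credits

The effective private return per unit is now 4.4 × 1.79 / 6 = 1.3127 > 1, so every player's dominant strategy flips to full contribution.
So the Nash equilibrium is full contribution by all 6; the group earns 4.4 × 1.79 × 240 = 1890.24.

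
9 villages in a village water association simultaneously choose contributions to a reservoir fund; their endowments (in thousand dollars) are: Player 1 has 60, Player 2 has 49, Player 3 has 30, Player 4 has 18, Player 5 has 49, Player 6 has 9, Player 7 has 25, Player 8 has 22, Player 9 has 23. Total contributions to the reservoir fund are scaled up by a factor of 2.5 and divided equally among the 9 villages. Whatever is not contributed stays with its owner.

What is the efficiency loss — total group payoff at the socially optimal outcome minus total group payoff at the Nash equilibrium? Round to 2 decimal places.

The private return per contributed unit is 2.5/9 = 0.2778 < 1 for every player regardless of endowment, so the Nash equilibrium is zero contribution and the group total is Σ E_j = 60 + 49 + 30 + 18 + 49 + 9 + 25 + 22 + 23 = 285.
Each contributed unit returns 2.500 to the group, so the social optimum is full contribution by everyone: group total = 2.500 × 285 = 712.50.
Efficiency loss = (2.500 − 1) × 285 = 427.50.

427.50 thousand dollars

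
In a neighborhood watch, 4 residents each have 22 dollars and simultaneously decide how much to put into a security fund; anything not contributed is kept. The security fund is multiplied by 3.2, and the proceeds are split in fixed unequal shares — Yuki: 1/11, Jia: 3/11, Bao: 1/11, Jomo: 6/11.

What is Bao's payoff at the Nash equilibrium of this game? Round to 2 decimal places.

For player j, contributing a unit is worthwhile iff 3.2 × (j's share) ≥ 1, i.e. iff j's share is at least 0.3125.
Jomo alone (share 6/11) is above the threshold, contributing 22; the remaining 3 contribute 0. Total contributed: 22.
Bao keeps 22 and receives 3.2 × 22 × 1/11 = 6.40 from the security fund, for a payoff of 28.40.

28.40 dollars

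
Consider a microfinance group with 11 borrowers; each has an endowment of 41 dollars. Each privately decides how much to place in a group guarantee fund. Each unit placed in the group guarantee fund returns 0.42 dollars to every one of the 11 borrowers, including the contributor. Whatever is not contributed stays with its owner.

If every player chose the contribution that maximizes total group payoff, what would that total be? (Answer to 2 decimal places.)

2083.62 dollars

Each contributed unit returns 4.620 to the group as a whole (0.42 to each of 11 players), which exceeds 1, so the social optimum is full contribution: group total = 4.620 × 451 = 2083.62.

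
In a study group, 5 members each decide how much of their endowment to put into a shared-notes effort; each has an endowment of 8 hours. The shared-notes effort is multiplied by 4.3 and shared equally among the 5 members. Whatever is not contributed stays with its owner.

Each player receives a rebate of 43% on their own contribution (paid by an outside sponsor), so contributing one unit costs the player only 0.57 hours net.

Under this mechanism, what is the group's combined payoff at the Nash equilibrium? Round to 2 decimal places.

189.20 hours

Under the mechanism each unit contributed yields (4.3/5) / 0.57 = 1.5088 back to its contributor per unit of net cost, which exceeds 1, making full contribution the dominant choice for everyone.
At the Nash equilibrium everyone contributes 8. Group total payoff = 5 × (8 × 0.43 + 4.3 × 8) = 189.20.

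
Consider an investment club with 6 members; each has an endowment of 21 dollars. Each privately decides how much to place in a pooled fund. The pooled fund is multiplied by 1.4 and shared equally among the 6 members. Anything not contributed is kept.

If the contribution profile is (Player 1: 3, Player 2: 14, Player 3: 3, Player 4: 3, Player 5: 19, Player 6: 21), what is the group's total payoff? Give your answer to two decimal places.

Total contributed: 3 + 14 + 3 + 3 + 19 + 21 = 63; total kept: 6 × 21 − 63 = 63.
The pooled fund pays out 1.4 × 63 = 88.20 in aggregate.
Group total = 63 + 88.20 = 151.20.

151.20 dollars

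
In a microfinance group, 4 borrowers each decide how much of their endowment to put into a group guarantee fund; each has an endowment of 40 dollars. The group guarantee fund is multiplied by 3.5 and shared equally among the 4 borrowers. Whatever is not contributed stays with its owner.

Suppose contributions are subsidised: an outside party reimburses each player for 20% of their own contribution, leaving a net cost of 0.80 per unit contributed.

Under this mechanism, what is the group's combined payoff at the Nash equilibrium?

Under the mechanism each unit contributed yields (3.5/4) / 0.80 = 1.0938 back to its contributor per unit of net cost, which exceeds 1, making full contribution the dominant choice for everyone.
At the Nash equilibrium everyone contributes 40. Group total payoff = 4 × (40 × 0.20 + 3.5 × 40) = 592.00.

592.00 dollars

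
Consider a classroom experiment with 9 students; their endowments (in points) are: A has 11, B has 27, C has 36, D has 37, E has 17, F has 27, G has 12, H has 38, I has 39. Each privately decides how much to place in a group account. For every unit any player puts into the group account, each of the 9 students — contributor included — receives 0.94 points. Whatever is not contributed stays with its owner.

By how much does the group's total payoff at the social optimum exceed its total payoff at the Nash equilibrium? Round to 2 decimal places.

1820.24 points

The private return per contributed unit is 0.94 < 1 for everyone, so the Nash equilibrium is zero contribution and the group total is Σ E_j = 11 + 27 + 36 + 37 + 17 + 27 + 12 + 38 + 39 = 244.
Each contributed unit returns 8.460 to the group, so the social optimum is full contribution by everyone: group total = 8.460 × 244 = 2064.24.
Efficiency loss = (8.460 − 1) × 244 = 1820.24.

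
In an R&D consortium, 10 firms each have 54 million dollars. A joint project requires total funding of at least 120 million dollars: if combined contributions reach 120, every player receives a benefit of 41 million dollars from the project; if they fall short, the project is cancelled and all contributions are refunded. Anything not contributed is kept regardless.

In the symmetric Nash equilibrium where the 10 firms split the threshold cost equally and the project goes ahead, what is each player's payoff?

Equal share of the threshold: 120/10 = 12.
At this profile no one gains by cutting their contribution: any cut drops the total below 120, the project is cancelled, contributions are refunded, and the deviator ends with 54, which is less than 54 − 12 + 41 = 83. Contributing more than 12 just wastes the excess. So contributing exactly 12 is a best response.
Each player's payoff: 54 − 12 + 41 = 83.

83 million dollars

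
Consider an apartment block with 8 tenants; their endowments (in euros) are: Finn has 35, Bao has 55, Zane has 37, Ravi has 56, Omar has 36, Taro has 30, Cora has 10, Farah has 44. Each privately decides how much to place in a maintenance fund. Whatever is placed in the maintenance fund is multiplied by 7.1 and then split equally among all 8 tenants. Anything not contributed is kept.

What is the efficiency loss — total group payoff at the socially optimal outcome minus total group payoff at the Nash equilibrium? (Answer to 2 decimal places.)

The private return per contributed unit is 7.1/8 = 0.8875 < 1 for every player regardless of endowment, so the Nash equilibrium is zero contribution and the group total is Σ E_j = 35 + 55 + 37 + 56 + 36 + 30 + 10 + 44 = 303.
Each contributed unit returns 7.100 to the group, so the social optimum is full contribution by everyone: group total = 7.100 × 303 = 2151.30.
Efficiency loss = (7.100 − 1) × 303 = 1848.30.

1848.30 euros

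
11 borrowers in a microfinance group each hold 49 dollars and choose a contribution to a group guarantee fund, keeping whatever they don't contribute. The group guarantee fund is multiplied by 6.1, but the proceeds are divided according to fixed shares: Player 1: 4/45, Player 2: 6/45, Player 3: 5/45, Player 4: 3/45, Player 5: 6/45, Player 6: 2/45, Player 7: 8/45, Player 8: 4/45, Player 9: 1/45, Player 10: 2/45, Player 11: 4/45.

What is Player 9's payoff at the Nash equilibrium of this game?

For player j, contributing a unit is worthwhile iff 6.1 × (j's share) ≥ 1, i.e. iff j's share is at least 0.1639.
The only share above 0.1639 is Player 7's 8/45, contributing 49; the remaining 10 contribute 0. Total contributed: 49.
Player 9 keeps 49 and receives 6.1 × 49 × 1/45 = 6.64 from the group guarantee fund, for a payoff of 55.64.

55.64 dollars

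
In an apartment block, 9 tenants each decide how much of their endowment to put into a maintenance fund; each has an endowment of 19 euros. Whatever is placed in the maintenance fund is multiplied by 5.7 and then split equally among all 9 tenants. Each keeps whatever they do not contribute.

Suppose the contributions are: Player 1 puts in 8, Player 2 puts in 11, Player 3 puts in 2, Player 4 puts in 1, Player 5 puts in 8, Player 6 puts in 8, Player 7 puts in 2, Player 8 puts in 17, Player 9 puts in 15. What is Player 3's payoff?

Total contributed: 8 + 11 + 2 + 1 + 8 + 8 + 2 + 17 + 15 = 72.
Each receives 5.7 × 72 / 9 = 45.60 from the maintenance fund.
Player 3 keeps 19 − 2 = 17, so Player 3's payoff is 17 + 45.60 = 62.60.

62.60 euros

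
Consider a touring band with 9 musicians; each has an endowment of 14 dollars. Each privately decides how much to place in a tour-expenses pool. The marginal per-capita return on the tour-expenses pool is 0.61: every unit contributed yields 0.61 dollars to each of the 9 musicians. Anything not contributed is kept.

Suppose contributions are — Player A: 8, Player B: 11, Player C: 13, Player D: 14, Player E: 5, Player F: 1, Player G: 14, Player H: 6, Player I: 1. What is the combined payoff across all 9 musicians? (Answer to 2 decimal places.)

453.77 dollars

Total contributed: 8 + 11 + 13 + 14 + 5 + 1 + 14 + 6 + 1 = 73; total kept: 9 × 14 − 73 = 53.
The tour-expenses pool pays out 0.61 × 9 × 73 = 400.77 in aggregate.
Group total = 53 + 400.77 = 453.77.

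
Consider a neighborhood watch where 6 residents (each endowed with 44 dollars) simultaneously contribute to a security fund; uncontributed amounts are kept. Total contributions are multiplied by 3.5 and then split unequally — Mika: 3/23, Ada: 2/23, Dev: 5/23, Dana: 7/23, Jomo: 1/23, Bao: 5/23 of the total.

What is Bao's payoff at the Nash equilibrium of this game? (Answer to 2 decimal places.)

A player with share s gets back 3.5·s per unit contributed, so full contribution is dominant for anyone with s > 1/3.5 = 0.2857 and zero contribution is dominant for anyone below.
The only share above 0.2857 is Dana's 7/23, contributing 44; the remaining 5 contribute 0. Total contributed: 44.
Bao keeps 44 and receives 3.5 × 44 × 5/23 = 33.48 from the security fund, for a payoff of 77.48.

77.48 dollars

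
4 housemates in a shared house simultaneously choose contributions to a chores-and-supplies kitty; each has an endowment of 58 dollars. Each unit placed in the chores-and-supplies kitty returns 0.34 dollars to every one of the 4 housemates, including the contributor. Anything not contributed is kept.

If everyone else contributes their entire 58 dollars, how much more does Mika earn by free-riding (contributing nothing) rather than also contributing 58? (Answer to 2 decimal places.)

38.28 dollars

Switching from a contribution of 58 to 0 lets Mika keep an extra 58 dollars, but lowers the chores-and-supplies kitty by 58, which costs Mika their own share of that drop: 0.34 × 58 = 19.72.
Net gain = 58 − 19.72 = 38.28. The private return per contributed unit (0.34) is below 1, so free-riding is indeed the best response regardless of what the others do.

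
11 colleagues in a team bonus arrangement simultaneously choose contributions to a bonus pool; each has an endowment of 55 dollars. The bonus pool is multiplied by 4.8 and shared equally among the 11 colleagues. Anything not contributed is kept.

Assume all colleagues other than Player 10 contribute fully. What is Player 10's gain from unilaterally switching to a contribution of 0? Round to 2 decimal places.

31.00 dollars

Switching from a contribution of 55 to 0 lets Player 10 keep an extra 55 dollars, but lowers the bonus pool by 55, which costs Player 10 their own share of that drop: 4.8/11 × 55 = 24.00.
Net gain = 55 − 24.00 = 31.00. The private return per contributed unit (0.4364) is below 1, so free-riding is indeed the best response regardless of what the others do.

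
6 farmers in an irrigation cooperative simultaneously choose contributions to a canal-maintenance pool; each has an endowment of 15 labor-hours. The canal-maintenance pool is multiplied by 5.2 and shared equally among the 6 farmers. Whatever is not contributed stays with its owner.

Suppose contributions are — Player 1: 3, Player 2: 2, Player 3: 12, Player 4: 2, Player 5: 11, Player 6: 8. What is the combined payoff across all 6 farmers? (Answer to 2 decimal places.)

Total contributed: 3 + 2 + 12 + 2 + 11 + 8 = 38; total kept: 6 × 15 − 38 = 52.
The canal-maintenance pool pays out 5.2 × 38 = 197.60 in aggregate.
Group total = 52 + 197.60 = 249.60.

249.60 labor-hours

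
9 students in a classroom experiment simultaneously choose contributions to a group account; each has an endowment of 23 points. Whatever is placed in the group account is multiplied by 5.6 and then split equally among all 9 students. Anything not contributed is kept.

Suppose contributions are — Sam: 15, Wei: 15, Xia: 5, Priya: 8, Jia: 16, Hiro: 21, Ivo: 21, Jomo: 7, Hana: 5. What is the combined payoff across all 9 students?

Total contributed: 15 + 15 + 5 + 8 + 16 + 21 + 21 + 7 + 5 = 113; total kept: 9 × 23 − 113 = 94.
The group account pays out 5.6 × 113 = 632.80 in aggregate.
Group total = 94 + 632.80 = 726.80.

726.80 points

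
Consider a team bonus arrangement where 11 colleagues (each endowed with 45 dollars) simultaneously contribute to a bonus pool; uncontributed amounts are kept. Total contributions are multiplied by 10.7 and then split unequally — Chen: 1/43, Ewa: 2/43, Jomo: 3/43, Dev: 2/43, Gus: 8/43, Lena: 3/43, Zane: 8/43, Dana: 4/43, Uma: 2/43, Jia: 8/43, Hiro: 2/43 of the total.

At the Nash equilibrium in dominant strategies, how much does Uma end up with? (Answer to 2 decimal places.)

112.19 dollars

Player j's private return per contributed unit is 10.7 × (j's share). Contributing is weakly dominant for j when that share is at least 1/10.7 = 0.0935, and contributing 0 is dominant otherwise.
The shares above 0.0935 belong to Gus, Zane and Jia, contributing 45 each; the remaining 8 contribute 0. Total contributed: 135.
Uma keeps 45 and receives 10.7 × 135 × 2/43 = 67.19 from the bonus pool, for a payoff of 112.19.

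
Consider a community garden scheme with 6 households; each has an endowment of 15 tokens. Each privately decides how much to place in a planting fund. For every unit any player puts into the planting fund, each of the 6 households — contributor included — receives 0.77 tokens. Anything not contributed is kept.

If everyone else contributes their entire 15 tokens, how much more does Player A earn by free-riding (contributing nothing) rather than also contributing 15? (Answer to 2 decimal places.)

Switching from a contribution of 15 to 0 lets Player A keep an extra 15 tokens, but lowers the planting fund by 15, which costs Player A their own share of that drop: 0.77 × 15 = 11.55.
Net gain = 15 − 11.55 = 3.45. The private return per contributed unit (0.77) is below 1, so free-riding is indeed the best response regardless of what the others do.

3.45 tokens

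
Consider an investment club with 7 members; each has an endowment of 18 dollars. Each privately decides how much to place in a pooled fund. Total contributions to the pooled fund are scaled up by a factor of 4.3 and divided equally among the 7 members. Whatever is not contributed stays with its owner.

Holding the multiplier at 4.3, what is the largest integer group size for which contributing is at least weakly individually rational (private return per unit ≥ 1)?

4

Private return per unit is 4.3/(group size), which is ≥ 1 whenever the group size is ≤ 4.3.
The largest such integer is 4.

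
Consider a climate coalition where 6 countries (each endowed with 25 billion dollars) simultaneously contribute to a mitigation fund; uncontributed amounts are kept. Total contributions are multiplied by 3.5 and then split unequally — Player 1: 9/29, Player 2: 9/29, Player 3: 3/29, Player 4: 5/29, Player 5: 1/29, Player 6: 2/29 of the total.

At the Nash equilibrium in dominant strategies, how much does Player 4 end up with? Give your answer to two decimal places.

55.17 billion dollars

A player with share s gets back 3.5·s per unit contributed, so full contribution is dominant for anyone with s > 1/3.5 = 0.2857 and zero contribution is dominant for anyone below.
Player 1 and Player 2 clear that bar, contributing 25 each; the remaining 4 contribute 0. Total contributed: 50.
Player 4 keeps 25 and receives 3.5 × 50 × 5/29 = 30.17 from the mitigation fund, for a payoff of 55.17.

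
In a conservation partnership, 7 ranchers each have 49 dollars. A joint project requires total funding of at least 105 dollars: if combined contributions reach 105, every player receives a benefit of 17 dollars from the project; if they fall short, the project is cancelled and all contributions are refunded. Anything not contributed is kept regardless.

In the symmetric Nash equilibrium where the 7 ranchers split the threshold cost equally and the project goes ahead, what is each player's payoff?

51 dollars

Equal share of the threshold: 105/7 = 15.
At this profile no one gains by cutting their contribution: any cut drops the total below 105, the project is cancelled, contributions are refunded, and the deviator ends with 49, which is less than 49 − 15 + 17 = 51. Contributing more than 15 just wastes the excess. So contributing exactly 15 is a best response.
Each player's payoff: 49 − 15 + 17 = 51.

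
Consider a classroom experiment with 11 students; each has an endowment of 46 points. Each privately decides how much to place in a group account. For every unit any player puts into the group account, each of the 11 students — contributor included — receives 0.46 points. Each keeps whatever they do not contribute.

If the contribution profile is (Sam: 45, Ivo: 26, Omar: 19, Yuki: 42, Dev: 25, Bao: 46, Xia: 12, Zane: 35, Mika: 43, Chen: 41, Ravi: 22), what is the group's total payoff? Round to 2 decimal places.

1951.36 points

Total contributed: 45 + 26 + 19 + 42 + 25 + 46 + 12 + 35 + 43 + 41 + 22 = 356; total kept: 11 × 46 − 356 = 150.
The group account pays out 0.46 × 11 × 356 = 1801.36 in aggregate.
Group total = 150 + 1801.36 = 1951.36.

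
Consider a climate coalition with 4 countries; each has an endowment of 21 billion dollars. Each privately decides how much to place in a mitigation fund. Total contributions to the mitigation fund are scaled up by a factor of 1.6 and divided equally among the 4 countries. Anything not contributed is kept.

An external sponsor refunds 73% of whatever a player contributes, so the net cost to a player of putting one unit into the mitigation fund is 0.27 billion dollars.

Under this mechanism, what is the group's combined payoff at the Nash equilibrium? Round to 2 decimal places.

Under the mechanism each unit contributed yields (1.6/4) / 0.27 = 1.4815 back to its contributor per unit of net cost, which exceeds 1, making full contribution the dominant choice for everyone.
So the Nash equilibrium is full contribution by all 4; the group earns 4 × (21 × 0.73 + 1.6 × 21) = 195.72.

195.72 billion dollars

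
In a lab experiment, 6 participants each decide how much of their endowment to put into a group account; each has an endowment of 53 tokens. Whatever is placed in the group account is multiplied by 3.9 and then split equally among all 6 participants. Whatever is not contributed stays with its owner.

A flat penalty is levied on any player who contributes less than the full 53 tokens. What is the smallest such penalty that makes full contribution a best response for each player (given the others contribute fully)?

18.55 tokens

Given the others contribute fully, the best deviation is to contribute 0 (any partial contribution still incurs the fine and gives up units whose private return 0.6500 is below 1).
Deviating from 53 to 0 saves 53 tokens but forfeits the deviator's share of the drop in the group account: 3.9/6 × 53 = 34.45.
So the deviation gain is 53 − 34.45 = 18.55, and the fine must be at least 18.55 tokens to wipe it out.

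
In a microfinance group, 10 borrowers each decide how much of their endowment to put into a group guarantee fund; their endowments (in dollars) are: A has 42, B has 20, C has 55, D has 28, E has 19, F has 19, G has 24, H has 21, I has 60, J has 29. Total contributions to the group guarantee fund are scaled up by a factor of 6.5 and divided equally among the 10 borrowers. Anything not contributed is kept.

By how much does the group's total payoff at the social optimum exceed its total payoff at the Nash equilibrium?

The private return per contributed unit is 6.5/10 = 0.6500 < 1 for every player regardless of endowment, so the Nash equilibrium is zero contribution and the group total is Σ E_j = 42 + 20 + 55 + 28 + 19 + 19 + 24 + 21 + 60 + 29 = 317.
Each contributed unit returns 6.500 to the group, so the social optimum is full contribution by everyone: group total = 6.500 × 317 = 2060.50.
Efficiency loss = (6.500 − 1) × 317 = 1743.50.

1743.50 dollars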